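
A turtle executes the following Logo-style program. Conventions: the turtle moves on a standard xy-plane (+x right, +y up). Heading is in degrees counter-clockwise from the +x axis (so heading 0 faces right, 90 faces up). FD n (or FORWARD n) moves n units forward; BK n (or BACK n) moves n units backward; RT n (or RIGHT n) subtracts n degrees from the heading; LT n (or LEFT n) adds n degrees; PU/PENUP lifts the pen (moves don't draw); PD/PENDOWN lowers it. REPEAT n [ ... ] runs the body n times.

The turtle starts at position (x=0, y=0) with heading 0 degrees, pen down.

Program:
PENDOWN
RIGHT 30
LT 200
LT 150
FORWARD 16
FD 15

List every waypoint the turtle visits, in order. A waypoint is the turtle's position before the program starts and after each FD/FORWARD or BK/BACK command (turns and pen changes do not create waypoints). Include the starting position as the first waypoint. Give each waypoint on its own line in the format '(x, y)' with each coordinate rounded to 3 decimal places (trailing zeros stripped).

Executing turtle program step by step:
Start: pos=(0,0), heading=0, pen down
PD: pen down
RT 30: heading 0 -> 330
LT 200: heading 330 -> 170
LT 150: heading 170 -> 320
FD 16: (0,0) -> (12.257,-10.285) [heading=320, draw]
FD 15: (12.257,-10.285) -> (23.747,-19.926) [heading=320, draw]
Final: pos=(23.747,-19.926), heading=320, 2 segment(s) drawn
Waypoints (3 total):
(0, 0)
(12.257, -10.285)
(23.747, -19.926)

Answer: (0, 0)
(12.257, -10.285)
(23.747, -19.926)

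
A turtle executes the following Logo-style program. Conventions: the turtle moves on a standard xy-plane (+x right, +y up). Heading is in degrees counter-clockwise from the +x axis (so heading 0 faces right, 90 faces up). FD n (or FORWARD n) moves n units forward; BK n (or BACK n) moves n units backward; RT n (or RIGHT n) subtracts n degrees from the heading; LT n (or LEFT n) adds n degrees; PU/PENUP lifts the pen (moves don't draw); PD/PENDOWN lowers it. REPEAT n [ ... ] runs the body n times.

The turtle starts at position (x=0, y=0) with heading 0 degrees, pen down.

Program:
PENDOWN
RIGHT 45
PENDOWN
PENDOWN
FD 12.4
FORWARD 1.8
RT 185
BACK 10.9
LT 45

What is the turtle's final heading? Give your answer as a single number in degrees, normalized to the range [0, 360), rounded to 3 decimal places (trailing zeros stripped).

Answer: 175

Derivation:
Executing turtle program step by step:
Start: pos=(0,0), heading=0, pen down
PD: pen down
RT 45: heading 0 -> 315
PD: pen down
PD: pen down
FD 12.4: (0,0) -> (8.768,-8.768) [heading=315, draw]
FD 1.8: (8.768,-8.768) -> (10.041,-10.041) [heading=315, draw]
RT 185: heading 315 -> 130
BK 10.9: (10.041,-10.041) -> (17.047,-18.391) [heading=130, draw]
LT 45: heading 130 -> 175
Final: pos=(17.047,-18.391), heading=175, 3 segment(s) drawn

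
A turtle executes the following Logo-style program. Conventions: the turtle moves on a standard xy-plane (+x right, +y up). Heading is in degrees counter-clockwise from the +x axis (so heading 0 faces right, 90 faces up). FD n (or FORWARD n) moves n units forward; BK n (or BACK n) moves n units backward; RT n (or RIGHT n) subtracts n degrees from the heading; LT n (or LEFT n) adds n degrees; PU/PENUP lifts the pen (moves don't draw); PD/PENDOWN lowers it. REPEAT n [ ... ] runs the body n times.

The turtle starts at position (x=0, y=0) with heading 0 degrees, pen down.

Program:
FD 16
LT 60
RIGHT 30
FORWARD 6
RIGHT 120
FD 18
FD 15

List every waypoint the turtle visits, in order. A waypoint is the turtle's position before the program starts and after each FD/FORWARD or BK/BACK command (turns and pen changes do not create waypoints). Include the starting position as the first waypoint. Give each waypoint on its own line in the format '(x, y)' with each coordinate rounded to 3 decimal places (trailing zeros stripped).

Executing turtle program step by step:
Start: pos=(0,0), heading=0, pen down
FD 16: (0,0) -> (16,0) [heading=0, draw]
LT 60: heading 0 -> 60
RT 30: heading 60 -> 30
FD 6: (16,0) -> (21.196,3) [heading=30, draw]
RT 120: heading 30 -> 270
FD 18: (21.196,3) -> (21.196,-15) [heading=270, draw]
FD 15: (21.196,-15) -> (21.196,-30) [heading=270, draw]
Final: pos=(21.196,-30), heading=270, 4 segment(s) drawn
Waypoints (5 total):
(0, 0)
(16, 0)
(21.196, 3)
(21.196, -15)
(21.196, -30)

Answer: (0, 0)
(16, 0)
(21.196, 3)
(21.196, -15)
(21.196, -30)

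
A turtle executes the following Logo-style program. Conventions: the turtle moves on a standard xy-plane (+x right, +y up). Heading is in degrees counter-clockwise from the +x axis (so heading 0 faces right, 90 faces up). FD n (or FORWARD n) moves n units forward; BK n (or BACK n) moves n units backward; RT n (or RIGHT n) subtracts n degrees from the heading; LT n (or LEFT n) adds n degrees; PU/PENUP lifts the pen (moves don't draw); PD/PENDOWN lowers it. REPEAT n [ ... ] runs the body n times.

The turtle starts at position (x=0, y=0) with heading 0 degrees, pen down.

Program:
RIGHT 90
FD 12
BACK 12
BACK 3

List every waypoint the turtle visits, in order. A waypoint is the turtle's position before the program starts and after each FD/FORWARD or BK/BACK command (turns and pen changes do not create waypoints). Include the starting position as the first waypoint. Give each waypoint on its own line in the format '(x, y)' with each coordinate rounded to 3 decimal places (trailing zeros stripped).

Executing turtle program step by step:
Start: pos=(0,0), heading=0, pen down
RT 90: heading 0 -> 270
FD 12: (0,0) -> (0,-12) [heading=270, draw]
BK 12: (0,-12) -> (0,0) [heading=270, draw]
BK 3: (0,0) -> (0,3) [heading=270, draw]
Final: pos=(0,3), heading=270, 3 segment(s) drawn
Waypoints (4 total):
(0, 0)
(0, -12)
(0, 0)
(0, 3)

Answer: (0, 0)
(0, -12)
(0, 0)
(0, 3)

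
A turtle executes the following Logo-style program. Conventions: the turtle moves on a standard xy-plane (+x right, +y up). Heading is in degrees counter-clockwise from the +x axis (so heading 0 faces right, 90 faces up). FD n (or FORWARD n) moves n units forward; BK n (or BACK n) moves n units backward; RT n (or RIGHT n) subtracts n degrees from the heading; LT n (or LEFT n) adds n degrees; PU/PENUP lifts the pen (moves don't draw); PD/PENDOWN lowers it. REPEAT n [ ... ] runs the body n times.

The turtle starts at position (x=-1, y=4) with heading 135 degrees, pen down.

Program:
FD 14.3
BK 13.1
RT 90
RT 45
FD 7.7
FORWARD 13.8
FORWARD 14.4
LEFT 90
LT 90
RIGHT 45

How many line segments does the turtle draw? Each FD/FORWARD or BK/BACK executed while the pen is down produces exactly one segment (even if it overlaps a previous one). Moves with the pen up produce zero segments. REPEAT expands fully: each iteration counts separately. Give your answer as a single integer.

Executing turtle program step by step:
Start: pos=(-1,4), heading=135, pen down
FD 14.3: (-1,4) -> (-11.112,14.112) [heading=135, draw]
BK 13.1: (-11.112,14.112) -> (-1.849,4.849) [heading=135, draw]
RT 90: heading 135 -> 45
RT 45: heading 45 -> 0
FD 7.7: (-1.849,4.849) -> (5.851,4.849) [heading=0, draw]
FD 13.8: (5.851,4.849) -> (19.651,4.849) [heading=0, draw]
FD 14.4: (19.651,4.849) -> (34.051,4.849) [heading=0, draw]
LT 90: heading 0 -> 90
LT 90: heading 90 -> 180
RT 45: heading 180 -> 135
Final: pos=(34.051,4.849), heading=135, 5 segment(s) drawn
Segments drawn: 5

Answer: 5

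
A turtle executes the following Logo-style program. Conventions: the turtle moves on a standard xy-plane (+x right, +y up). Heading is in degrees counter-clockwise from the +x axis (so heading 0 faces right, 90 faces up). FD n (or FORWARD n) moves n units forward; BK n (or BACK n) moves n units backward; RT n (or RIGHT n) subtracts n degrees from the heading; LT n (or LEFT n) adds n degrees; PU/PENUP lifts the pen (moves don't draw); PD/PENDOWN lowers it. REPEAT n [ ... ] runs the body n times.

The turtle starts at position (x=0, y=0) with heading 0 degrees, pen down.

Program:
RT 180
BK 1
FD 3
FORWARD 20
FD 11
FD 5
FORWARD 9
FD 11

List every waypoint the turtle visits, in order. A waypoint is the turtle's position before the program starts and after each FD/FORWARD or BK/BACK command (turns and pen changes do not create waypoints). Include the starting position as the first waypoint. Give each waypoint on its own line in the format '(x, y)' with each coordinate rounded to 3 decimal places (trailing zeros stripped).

Executing turtle program step by step:
Start: pos=(0,0), heading=0, pen down
RT 180: heading 0 -> 180
BK 1: (0,0) -> (1,0) [heading=180, draw]
FD 3: (1,0) -> (-2,0) [heading=180, draw]
FD 20: (-2,0) -> (-22,0) [heading=180, draw]
FD 11: (-22,0) -> (-33,0) [heading=180, draw]
FD 5: (-33,0) -> (-38,0) [heading=180, draw]
FD 9: (-38,0) -> (-47,0) [heading=180, draw]
FD 11: (-47,0) -> (-58,0) [heading=180, draw]
Final: pos=(-58,0), heading=180, 7 segment(s) drawn
Waypoints (8 total):
(0, 0)
(1, 0)
(-2, 0)
(-22, 0)
(-33, 0)
(-38, 0)
(-47, 0)
(-58, 0)

Answer: (0, 0)
(1, 0)
(-2, 0)
(-22, 0)
(-33, 0)
(-38, 0)
(-47, 0)
(-58, 0)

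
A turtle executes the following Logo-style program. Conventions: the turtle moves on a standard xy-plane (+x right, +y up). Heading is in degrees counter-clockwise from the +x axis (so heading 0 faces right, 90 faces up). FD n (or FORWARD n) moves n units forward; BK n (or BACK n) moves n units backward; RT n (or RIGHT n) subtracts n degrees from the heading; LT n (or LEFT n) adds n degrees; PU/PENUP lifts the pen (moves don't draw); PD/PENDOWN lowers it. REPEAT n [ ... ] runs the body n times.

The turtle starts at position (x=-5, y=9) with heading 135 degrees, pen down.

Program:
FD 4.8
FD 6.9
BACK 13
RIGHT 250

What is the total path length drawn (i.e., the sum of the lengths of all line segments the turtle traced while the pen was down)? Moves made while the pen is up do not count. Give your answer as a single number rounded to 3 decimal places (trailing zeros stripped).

Executing turtle program step by step:
Start: pos=(-5,9), heading=135, pen down
FD 4.8: (-5,9) -> (-8.394,12.394) [heading=135, draw]
FD 6.9: (-8.394,12.394) -> (-13.273,17.273) [heading=135, draw]
BK 13: (-13.273,17.273) -> (-4.081,8.081) [heading=135, draw]
RT 250: heading 135 -> 245
Final: pos=(-4.081,8.081), heading=245, 3 segment(s) drawn

Segment lengths:
  seg 1: (-5,9) -> (-8.394,12.394), length = 4.8
  seg 2: (-8.394,12.394) -> (-13.273,17.273), length = 6.9
  seg 3: (-13.273,17.273) -> (-4.081,8.081), length = 13
Total = 24.7

Answer: 24.7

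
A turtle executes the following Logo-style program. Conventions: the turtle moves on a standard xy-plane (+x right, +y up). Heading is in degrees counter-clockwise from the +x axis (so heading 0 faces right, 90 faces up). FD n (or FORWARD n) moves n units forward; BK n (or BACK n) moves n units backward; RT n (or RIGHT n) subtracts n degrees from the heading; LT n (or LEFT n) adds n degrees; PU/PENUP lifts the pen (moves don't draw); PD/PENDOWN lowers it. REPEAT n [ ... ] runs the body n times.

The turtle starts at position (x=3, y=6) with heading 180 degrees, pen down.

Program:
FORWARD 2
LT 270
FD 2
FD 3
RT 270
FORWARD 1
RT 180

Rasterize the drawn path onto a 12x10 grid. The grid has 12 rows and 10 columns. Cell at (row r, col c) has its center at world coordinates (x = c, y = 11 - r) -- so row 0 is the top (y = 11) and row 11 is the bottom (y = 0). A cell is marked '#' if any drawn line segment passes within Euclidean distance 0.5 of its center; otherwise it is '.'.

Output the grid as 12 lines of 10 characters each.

Segment 0: (3,6) -> (1,6)
Segment 1: (1,6) -> (1,8)
Segment 2: (1,8) -> (1,11)
Segment 3: (1,11) -> (0,11)

Answer: ##........
.#........
.#........
.#........
.#........
.###......
..........
..........
..........
..........
..........
..........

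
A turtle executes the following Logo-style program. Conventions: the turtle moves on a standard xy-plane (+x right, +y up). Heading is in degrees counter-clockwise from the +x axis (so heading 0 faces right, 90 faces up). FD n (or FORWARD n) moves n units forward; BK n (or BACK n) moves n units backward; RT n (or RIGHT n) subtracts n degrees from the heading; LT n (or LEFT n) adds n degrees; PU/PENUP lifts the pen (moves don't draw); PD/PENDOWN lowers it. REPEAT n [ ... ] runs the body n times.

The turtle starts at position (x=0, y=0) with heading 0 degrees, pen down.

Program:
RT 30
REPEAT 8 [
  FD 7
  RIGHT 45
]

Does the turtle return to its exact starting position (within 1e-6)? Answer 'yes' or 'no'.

Answer: yes

Derivation:
Executing turtle program step by step:
Start: pos=(0,0), heading=0, pen down
RT 30: heading 0 -> 330
REPEAT 8 [
  -- iteration 1/8 --
  FD 7: (0,0) -> (6.062,-3.5) [heading=330, draw]
  RT 45: heading 330 -> 285
  -- iteration 2/8 --
  FD 7: (6.062,-3.5) -> (7.874,-10.261) [heading=285, draw]
  RT 45: heading 285 -> 240
  -- iteration 3/8 --
  FD 7: (7.874,-10.261) -> (4.374,-16.324) [heading=240, draw]
  RT 45: heading 240 -> 195
  -- iteration 4/8 --
  FD 7: (4.374,-16.324) -> (-2.388,-18.135) [heading=195, draw]
  RT 45: heading 195 -> 150
  -- iteration 5/8 --
  FD 7: (-2.388,-18.135) -> (-8.45,-14.635) [heading=150, draw]
  RT 45: heading 150 -> 105
  -- iteration 6/8 --
  FD 7: (-8.45,-14.635) -> (-10.261,-7.874) [heading=105, draw]
  RT 45: heading 105 -> 60
  -- iteration 7/8 --
  FD 7: (-10.261,-7.874) -> (-6.761,-1.812) [heading=60, draw]
  RT 45: heading 60 -> 15
  -- iteration 8/8 --
  FD 7: (-6.761,-1.812) -> (0,0) [heading=15, draw]
  RT 45: heading 15 -> 330
]
Final: pos=(0,0), heading=330, 8 segment(s) drawn

Start position: (0, 0)
Final position: (0, 0)
Distance = 0; < 1e-6 -> CLOSED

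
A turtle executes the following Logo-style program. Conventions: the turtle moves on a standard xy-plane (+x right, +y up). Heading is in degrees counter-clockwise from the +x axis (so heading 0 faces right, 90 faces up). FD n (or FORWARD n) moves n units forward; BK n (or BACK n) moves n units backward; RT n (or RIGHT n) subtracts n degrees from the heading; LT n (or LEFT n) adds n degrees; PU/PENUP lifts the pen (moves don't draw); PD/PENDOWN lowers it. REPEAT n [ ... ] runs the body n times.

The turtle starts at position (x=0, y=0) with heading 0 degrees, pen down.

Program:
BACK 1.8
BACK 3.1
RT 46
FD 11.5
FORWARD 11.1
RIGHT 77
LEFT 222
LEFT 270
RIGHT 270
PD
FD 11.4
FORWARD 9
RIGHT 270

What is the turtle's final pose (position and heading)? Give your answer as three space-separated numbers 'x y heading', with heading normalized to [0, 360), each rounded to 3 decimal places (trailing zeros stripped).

Executing turtle program step by step:
Start: pos=(0,0), heading=0, pen down
BK 1.8: (0,0) -> (-1.8,0) [heading=0, draw]
BK 3.1: (-1.8,0) -> (-4.9,0) [heading=0, draw]
RT 46: heading 0 -> 314
FD 11.5: (-4.9,0) -> (3.089,-8.272) [heading=314, draw]
FD 11.1: (3.089,-8.272) -> (10.799,-16.257) [heading=314, draw]
RT 77: heading 314 -> 237
LT 222: heading 237 -> 99
LT 270: heading 99 -> 9
RT 270: heading 9 -> 99
PD: pen down
FD 11.4: (10.799,-16.257) -> (9.016,-4.997) [heading=99, draw]
FD 9: (9.016,-4.997) -> (7.608,3.892) [heading=99, draw]
RT 270: heading 99 -> 189
Final: pos=(7.608,3.892), heading=189, 6 segment(s) drawn

Answer: 7.608 3.892 189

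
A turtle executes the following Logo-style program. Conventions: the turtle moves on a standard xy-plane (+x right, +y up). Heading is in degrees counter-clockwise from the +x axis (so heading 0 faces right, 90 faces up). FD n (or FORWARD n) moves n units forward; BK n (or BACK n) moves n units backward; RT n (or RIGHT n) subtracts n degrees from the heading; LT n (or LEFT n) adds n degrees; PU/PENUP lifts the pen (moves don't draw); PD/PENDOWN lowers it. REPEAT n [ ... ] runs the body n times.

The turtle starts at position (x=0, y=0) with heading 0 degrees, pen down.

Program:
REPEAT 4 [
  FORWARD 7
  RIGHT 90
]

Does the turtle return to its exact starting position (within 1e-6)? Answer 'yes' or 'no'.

Executing turtle program step by step:
Start: pos=(0,0), heading=0, pen down
REPEAT 4 [
  -- iteration 1/4 --
  FD 7: (0,0) -> (7,0) [heading=0, draw]
  RT 90: heading 0 -> 270
  -- iteration 2/4 --
  FD 7: (7,0) -> (7,-7) [heading=270, draw]
  RT 90: heading 270 -> 180
  -- iteration 3/4 --
  FD 7: (7,-7) -> (0,-7) [heading=180, draw]
  RT 90: heading 180 -> 90
  -- iteration 4/4 --
  FD 7: (0,-7) -> (0,0) [heading=90, draw]
  RT 90: heading 90 -> 0
]
Final: pos=(0,0), heading=0, 4 segment(s) drawn

Start position: (0, 0)
Final position: (0, 0)
Distance = 0; < 1e-6 -> CLOSED

Answer: yes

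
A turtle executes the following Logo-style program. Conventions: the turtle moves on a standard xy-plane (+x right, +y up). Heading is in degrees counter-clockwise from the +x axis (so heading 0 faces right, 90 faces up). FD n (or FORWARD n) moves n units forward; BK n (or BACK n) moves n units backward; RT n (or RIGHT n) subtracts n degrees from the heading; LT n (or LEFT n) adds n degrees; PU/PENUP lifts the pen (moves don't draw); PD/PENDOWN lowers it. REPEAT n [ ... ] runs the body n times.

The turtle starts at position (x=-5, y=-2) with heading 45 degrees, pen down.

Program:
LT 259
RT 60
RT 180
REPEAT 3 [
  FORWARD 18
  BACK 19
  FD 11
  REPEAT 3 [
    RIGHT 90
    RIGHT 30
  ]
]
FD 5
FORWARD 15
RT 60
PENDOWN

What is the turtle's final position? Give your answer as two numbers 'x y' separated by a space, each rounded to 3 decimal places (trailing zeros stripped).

Executing turtle program step by step:
Start: pos=(-5,-2), heading=45, pen down
LT 259: heading 45 -> 304
RT 60: heading 304 -> 244
RT 180: heading 244 -> 64
REPEAT 3 [
  -- iteration 1/3 --
  FD 18: (-5,-2) -> (2.891,14.178) [heading=64, draw]
  BK 19: (2.891,14.178) -> (-5.438,-2.899) [heading=64, draw]
  FD 11: (-5.438,-2.899) -> (-0.616,6.988) [heading=64, draw]
  REPEAT 3 [
    -- iteration 1/3 --
    RT 90: heading 64 -> 334
    RT 30: heading 334 -> 304
    -- iteration 2/3 --
    RT 90: heading 304 -> 214
    RT 30: heading 214 -> 184
    -- iteration 3/3 --
    RT 90: heading 184 -> 94
    RT 30: heading 94 -> 64
  ]
  -- iteration 2/3 --
  FD 18: (-0.616,6.988) -> (7.274,23.166) [heading=64, draw]
  BK 19: (7.274,23.166) -> (-1.055,6.089) [heading=64, draw]
  FD 11: (-1.055,6.089) -> (3.767,15.976) [heading=64, draw]
  REPEAT 3 [
    -- iteration 1/3 --
    RT 90: heading 64 -> 334
    RT 30: heading 334 -> 304
    -- iteration 2/3 --
    RT 90: heading 304 -> 214
    RT 30: heading 214 -> 184
    -- iteration 3/3 --
    RT 90: heading 184 -> 94
    RT 30: heading 94 -> 64
  ]
  -- iteration 3/3 --
  FD 18: (3.767,15.976) -> (11.658,32.154) [heading=64, draw]
  BK 19: (11.658,32.154) -> (3.329,15.077) [heading=64, draw]
  FD 11: (3.329,15.077) -> (8.151,24.964) [heading=64, draw]
  REPEAT 3 [
    -- iteration 1/3 --
    RT 90: heading 64 -> 334
    RT 30: heading 334 -> 304
    -- iteration 2/3 --
    RT 90: heading 304 -> 214
    RT 30: heading 214 -> 184
    -- iteration 3/3 --
    RT 90: heading 184 -> 94
    RT 30: heading 94 -> 64
  ]
]
FD 5: (8.151,24.964) -> (10.343,29.458) [heading=64, draw]
FD 15: (10.343,29.458) -> (16.919,42.94) [heading=64, draw]
RT 60: heading 64 -> 4
PD: pen down
Final: pos=(16.919,42.94), heading=4, 11 segment(s) drawn

Answer: 16.919 42.94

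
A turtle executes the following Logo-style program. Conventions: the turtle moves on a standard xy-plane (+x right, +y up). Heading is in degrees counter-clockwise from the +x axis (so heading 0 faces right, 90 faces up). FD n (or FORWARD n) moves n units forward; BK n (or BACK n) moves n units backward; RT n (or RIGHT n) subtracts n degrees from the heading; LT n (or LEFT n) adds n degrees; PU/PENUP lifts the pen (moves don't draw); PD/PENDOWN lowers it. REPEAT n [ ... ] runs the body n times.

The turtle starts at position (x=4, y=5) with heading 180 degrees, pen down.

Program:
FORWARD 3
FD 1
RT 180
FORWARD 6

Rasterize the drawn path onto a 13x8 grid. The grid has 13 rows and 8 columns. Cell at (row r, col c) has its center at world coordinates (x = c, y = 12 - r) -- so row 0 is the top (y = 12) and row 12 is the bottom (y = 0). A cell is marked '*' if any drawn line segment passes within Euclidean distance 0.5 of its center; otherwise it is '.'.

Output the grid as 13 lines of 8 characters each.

Segment 0: (4,5) -> (1,5)
Segment 1: (1,5) -> (0,5)
Segment 2: (0,5) -> (6,5)

Answer: ........
........
........
........
........
........
........
*******.
........
........
........
........
........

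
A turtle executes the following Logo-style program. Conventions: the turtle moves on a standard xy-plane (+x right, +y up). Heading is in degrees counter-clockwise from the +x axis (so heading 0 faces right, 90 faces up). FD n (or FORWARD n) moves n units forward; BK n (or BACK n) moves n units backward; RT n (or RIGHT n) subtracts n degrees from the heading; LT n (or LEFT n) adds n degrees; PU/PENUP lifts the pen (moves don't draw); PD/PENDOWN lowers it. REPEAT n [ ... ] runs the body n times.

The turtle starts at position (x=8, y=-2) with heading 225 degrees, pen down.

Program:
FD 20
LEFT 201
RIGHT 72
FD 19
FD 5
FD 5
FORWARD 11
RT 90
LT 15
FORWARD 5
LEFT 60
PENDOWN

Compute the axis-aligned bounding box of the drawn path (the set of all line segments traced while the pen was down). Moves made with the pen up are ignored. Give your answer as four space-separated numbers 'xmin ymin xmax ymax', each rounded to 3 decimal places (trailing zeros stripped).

Answer: -6.142 -25.262 34.421 -2

Derivation:
Executing turtle program step by step:
Start: pos=(8,-2), heading=225, pen down
FD 20: (8,-2) -> (-6.142,-16.142) [heading=225, draw]
LT 201: heading 225 -> 66
RT 72: heading 66 -> 354
FD 19: (-6.142,-16.142) -> (12.754,-18.128) [heading=354, draw]
FD 5: (12.754,-18.128) -> (17.726,-18.651) [heading=354, draw]
FD 5: (17.726,-18.651) -> (22.699,-19.173) [heading=354, draw]
FD 11: (22.699,-19.173) -> (33.639,-20.323) [heading=354, draw]
RT 90: heading 354 -> 264
LT 15: heading 264 -> 279
FD 5: (33.639,-20.323) -> (34.421,-25.262) [heading=279, draw]
LT 60: heading 279 -> 339
PD: pen down
Final: pos=(34.421,-25.262), heading=339, 6 segment(s) drawn

Segment endpoints: x in {-6.142, 8, 12.754, 17.726, 22.699, 33.639, 34.421}, y in {-25.262, -20.323, -19.173, -18.651, -18.128, -16.142, -2}
xmin=-6.142, ymin=-25.262, xmax=34.421, ymax=-2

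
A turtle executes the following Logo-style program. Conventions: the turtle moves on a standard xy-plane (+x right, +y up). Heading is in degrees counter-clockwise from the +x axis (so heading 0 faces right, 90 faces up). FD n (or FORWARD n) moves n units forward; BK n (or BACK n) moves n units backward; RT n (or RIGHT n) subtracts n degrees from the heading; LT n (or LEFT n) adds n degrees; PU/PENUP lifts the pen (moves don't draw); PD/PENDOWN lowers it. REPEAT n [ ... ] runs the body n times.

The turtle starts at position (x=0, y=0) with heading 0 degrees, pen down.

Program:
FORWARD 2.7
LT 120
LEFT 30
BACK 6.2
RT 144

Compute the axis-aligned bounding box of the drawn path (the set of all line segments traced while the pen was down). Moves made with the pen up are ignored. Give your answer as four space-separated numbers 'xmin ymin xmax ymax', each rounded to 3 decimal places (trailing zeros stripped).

Answer: 0 -3.1 8.069 0

Derivation:
Executing turtle program step by step:
Start: pos=(0,0), heading=0, pen down
FD 2.7: (0,0) -> (2.7,0) [heading=0, draw]
LT 120: heading 0 -> 120
LT 30: heading 120 -> 150
BK 6.2: (2.7,0) -> (8.069,-3.1) [heading=150, draw]
RT 144: heading 150 -> 6
Final: pos=(8.069,-3.1), heading=6, 2 segment(s) drawn

Segment endpoints: x in {0, 2.7, 8.069}, y in {-3.1, 0}
xmin=0, ymin=-3.1, xmax=8.069, ymax=0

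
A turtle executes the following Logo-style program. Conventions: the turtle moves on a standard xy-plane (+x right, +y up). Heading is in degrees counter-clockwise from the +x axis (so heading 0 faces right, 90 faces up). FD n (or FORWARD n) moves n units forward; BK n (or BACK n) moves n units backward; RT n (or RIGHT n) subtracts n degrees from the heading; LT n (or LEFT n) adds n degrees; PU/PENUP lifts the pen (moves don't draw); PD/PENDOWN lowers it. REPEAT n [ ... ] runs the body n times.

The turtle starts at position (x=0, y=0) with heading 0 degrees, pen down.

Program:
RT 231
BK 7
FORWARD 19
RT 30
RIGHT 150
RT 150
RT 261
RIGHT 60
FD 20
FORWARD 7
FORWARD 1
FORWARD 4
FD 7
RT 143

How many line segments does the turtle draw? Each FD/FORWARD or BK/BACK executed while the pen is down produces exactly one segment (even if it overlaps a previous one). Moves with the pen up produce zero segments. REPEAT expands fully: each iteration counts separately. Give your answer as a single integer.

Executing turtle program step by step:
Start: pos=(0,0), heading=0, pen down
RT 231: heading 0 -> 129
BK 7: (0,0) -> (4.405,-5.44) [heading=129, draw]
FD 19: (4.405,-5.44) -> (-7.552,9.326) [heading=129, draw]
RT 30: heading 129 -> 99
RT 150: heading 99 -> 309
RT 150: heading 309 -> 159
RT 261: heading 159 -> 258
RT 60: heading 258 -> 198
FD 20: (-7.552,9.326) -> (-26.573,3.145) [heading=198, draw]
FD 7: (-26.573,3.145) -> (-33.23,0.982) [heading=198, draw]
FD 1: (-33.23,0.982) -> (-34.181,0.673) [heading=198, draw]
FD 4: (-34.181,0.673) -> (-37.986,-0.563) [heading=198, draw]
FD 7: (-37.986,-0.563) -> (-44.643,-2.726) [heading=198, draw]
RT 143: heading 198 -> 55
Final: pos=(-44.643,-2.726), heading=55, 7 segment(s) drawn
Segments drawn: 7

Answer: 7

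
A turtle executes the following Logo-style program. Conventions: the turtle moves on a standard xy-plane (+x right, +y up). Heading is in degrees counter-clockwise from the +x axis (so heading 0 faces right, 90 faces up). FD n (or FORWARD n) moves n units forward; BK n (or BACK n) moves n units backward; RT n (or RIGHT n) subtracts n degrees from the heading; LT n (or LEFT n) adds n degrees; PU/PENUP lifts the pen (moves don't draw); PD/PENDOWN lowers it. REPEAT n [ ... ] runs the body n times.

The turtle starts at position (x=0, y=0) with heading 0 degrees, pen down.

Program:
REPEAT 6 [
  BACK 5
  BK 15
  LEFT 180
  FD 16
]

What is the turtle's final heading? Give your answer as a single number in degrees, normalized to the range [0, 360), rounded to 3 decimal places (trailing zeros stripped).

Answer: 0

Derivation:
Executing turtle program step by step:
Start: pos=(0,0), heading=0, pen down
REPEAT 6 [
  -- iteration 1/6 --
  BK 5: (0,0) -> (-5,0) [heading=0, draw]
  BK 15: (-5,0) -> (-20,0) [heading=0, draw]
  LT 180: heading 0 -> 180
  FD 16: (-20,0) -> (-36,0) [heading=180, draw]
  -- iteration 2/6 --
  BK 5: (-36,0) -> (-31,0) [heading=180, draw]
  BK 15: (-31,0) -> (-16,0) [heading=180, draw]
  LT 180: heading 180 -> 0
  FD 16: (-16,0) -> (0,0) [heading=0, draw]
  -- iteration 3/6 --
  BK 5: (0,0) -> (-5,0) [heading=0, draw]
  BK 15: (-5,0) -> (-20,0) [heading=0, draw]
  LT 180: heading 0 -> 180
  FD 16: (-20,0) -> (-36,0) [heading=180, draw]
  -- iteration 4/6 --
  BK 5: (-36,0) -> (-31,0) [heading=180, draw]
  BK 15: (-31,0) -> (-16,0) [heading=180, draw]
  LT 180: heading 180 -> 0
  FD 16: (-16,0) -> (0,0) [heading=0, draw]
  -- iteration 5/6 --
  BK 5: (0,0) -> (-5,0) [heading=0, draw]
  BK 15: (-5,0) -> (-20,0) [heading=0, draw]
  LT 180: heading 0 -> 180
  FD 16: (-20,0) -> (-36,0) [heading=180, draw]
  -- iteration 6/6 --
  BK 5: (-36,0) -> (-31,0) [heading=180, draw]
  BK 15: (-31,0) -> (-16,0) [heading=180, draw]
  LT 180: heading 180 -> 0
  FD 16: (-16,0) -> (0,0) [heading=0, draw]
]
Final: pos=(0,0), heading=0, 18 segment(s) drawn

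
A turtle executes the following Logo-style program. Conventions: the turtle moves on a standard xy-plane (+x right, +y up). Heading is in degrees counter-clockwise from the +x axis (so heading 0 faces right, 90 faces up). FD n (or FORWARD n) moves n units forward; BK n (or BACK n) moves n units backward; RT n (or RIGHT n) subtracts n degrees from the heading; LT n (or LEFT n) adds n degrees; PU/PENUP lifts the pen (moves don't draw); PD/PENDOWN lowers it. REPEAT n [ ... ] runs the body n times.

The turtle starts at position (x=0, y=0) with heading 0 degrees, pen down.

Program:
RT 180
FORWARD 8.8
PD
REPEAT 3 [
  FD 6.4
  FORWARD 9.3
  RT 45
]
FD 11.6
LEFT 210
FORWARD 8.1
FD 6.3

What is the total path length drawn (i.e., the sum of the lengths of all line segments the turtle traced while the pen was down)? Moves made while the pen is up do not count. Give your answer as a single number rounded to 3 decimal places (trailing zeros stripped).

Answer: 81.9

Derivation:
Executing turtle program step by step:
Start: pos=(0,0), heading=0, pen down
RT 180: heading 0 -> 180
FD 8.8: (0,0) -> (-8.8,0) [heading=180, draw]
PD: pen down
REPEAT 3 [
  -- iteration 1/3 --
  FD 6.4: (-8.8,0) -> (-15.2,0) [heading=180, draw]
  FD 9.3: (-15.2,0) -> (-24.5,0) [heading=180, draw]
  RT 45: heading 180 -> 135
  -- iteration 2/3 --
  FD 6.4: (-24.5,0) -> (-29.025,4.525) [heading=135, draw]
  FD 9.3: (-29.025,4.525) -> (-35.602,11.102) [heading=135, draw]
  RT 45: heading 135 -> 90
  -- iteration 3/3 --
  FD 6.4: (-35.602,11.102) -> (-35.602,17.502) [heading=90, draw]
  FD 9.3: (-35.602,17.502) -> (-35.602,26.802) [heading=90, draw]
  RT 45: heading 90 -> 45
]
FD 11.6: (-35.602,26.802) -> (-27.399,35.004) [heading=45, draw]
LT 210: heading 45 -> 255
FD 8.1: (-27.399,35.004) -> (-29.496,27.18) [heading=255, draw]
FD 6.3: (-29.496,27.18) -> (-31.126,21.095) [heading=255, draw]
Final: pos=(-31.126,21.095), heading=255, 10 segment(s) drawn

Segment lengths:
  seg 1: (0,0) -> (-8.8,0), length = 8.8
  seg 2: (-8.8,0) -> (-15.2,0), length = 6.4
  seg 3: (-15.2,0) -> (-24.5,0), length = 9.3
  seg 4: (-24.5,0) -> (-29.025,4.525), length = 6.4
  seg 5: (-29.025,4.525) -> (-35.602,11.102), length = 9.3
  seg 6: (-35.602,11.102) -> (-35.602,17.502), length = 6.4
  seg 7: (-35.602,17.502) -> (-35.602,26.802), length = 9.3
  seg 8: (-35.602,26.802) -> (-27.399,35.004), length = 11.6
  seg 9: (-27.399,35.004) -> (-29.496,27.18), length = 8.1
  seg 10: (-29.496,27.18) -> (-31.126,21.095), length = 6.3
Total = 81.9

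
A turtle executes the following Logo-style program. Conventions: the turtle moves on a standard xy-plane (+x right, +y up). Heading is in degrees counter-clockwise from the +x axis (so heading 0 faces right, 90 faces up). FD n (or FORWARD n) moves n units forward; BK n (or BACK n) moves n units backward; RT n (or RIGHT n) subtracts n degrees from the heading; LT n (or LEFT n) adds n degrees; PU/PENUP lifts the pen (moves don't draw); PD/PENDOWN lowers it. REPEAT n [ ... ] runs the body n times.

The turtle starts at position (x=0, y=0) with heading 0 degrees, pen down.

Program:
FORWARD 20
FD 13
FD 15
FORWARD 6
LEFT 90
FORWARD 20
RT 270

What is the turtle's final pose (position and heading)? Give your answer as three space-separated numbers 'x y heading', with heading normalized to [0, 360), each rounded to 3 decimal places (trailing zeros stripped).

Executing turtle program step by step:
Start: pos=(0,0), heading=0, pen down
FD 20: (0,0) -> (20,0) [heading=0, draw]
FD 13: (20,0) -> (33,0) [heading=0, draw]
FD 15: (33,0) -> (48,0) [heading=0, draw]
FD 6: (48,0) -> (54,0) [heading=0, draw]
LT 90: heading 0 -> 90
FD 20: (54,0) -> (54,20) [heading=90, draw]
RT 270: heading 90 -> 180
Final: pos=(54,20), heading=180, 5 segment(s) drawn

Answer: 54 20 180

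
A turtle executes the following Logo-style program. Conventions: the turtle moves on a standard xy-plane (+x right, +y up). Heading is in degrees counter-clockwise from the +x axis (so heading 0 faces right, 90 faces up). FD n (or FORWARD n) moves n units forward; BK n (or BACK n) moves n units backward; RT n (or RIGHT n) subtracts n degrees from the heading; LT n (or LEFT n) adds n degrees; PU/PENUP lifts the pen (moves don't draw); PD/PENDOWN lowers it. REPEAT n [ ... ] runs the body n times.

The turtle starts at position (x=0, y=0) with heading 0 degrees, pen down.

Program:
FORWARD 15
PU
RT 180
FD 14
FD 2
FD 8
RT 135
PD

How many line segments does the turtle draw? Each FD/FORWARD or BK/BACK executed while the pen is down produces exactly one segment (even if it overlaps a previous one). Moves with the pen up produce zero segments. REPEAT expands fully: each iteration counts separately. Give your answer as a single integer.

Answer: 1

Derivation:
Executing turtle program step by step:
Start: pos=(0,0), heading=0, pen down
FD 15: (0,0) -> (15,0) [heading=0, draw]
PU: pen up
RT 180: heading 0 -> 180
FD 14: (15,0) -> (1,0) [heading=180, move]
FD 2: (1,0) -> (-1,0) [heading=180, move]
FD 8: (-1,0) -> (-9,0) [heading=180, move]
RT 135: heading 180 -> 45
PD: pen down
Final: pos=(-9,0), heading=45, 1 segment(s) drawn
Segments drawn: 1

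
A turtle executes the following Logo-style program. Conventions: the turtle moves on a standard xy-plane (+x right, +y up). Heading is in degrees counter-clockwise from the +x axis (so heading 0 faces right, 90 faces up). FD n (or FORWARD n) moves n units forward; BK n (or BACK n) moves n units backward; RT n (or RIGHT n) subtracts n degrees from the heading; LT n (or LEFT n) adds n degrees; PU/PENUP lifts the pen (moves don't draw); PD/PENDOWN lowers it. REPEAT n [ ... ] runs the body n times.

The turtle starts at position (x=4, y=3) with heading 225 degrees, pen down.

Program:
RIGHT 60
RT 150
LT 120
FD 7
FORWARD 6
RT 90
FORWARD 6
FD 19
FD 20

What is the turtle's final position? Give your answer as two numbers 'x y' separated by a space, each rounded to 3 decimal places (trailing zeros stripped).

Answer: 26.627 44.012

Derivation:
Executing turtle program step by step:
Start: pos=(4,3), heading=225, pen down
RT 60: heading 225 -> 165
RT 150: heading 165 -> 15
LT 120: heading 15 -> 135
FD 7: (4,3) -> (-0.95,7.95) [heading=135, draw]
FD 6: (-0.95,7.95) -> (-5.192,12.192) [heading=135, draw]
RT 90: heading 135 -> 45
FD 6: (-5.192,12.192) -> (-0.95,16.435) [heading=45, draw]
FD 19: (-0.95,16.435) -> (12.485,29.87) [heading=45, draw]
FD 20: (12.485,29.87) -> (26.627,44.012) [heading=45, draw]
Final: pos=(26.627,44.012), heading=45, 5 segment(s) drawn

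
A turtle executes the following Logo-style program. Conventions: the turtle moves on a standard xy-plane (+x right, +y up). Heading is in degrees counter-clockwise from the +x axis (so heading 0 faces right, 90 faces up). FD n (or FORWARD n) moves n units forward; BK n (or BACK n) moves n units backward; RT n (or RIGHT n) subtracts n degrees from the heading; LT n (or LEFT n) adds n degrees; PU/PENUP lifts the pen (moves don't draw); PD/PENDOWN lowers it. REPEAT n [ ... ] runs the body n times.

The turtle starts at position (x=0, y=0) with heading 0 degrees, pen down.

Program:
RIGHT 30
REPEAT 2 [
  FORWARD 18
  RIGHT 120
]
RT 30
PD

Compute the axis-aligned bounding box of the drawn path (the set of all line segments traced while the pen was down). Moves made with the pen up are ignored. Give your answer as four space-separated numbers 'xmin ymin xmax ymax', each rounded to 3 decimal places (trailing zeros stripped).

Executing turtle program step by step:
Start: pos=(0,0), heading=0, pen down
RT 30: heading 0 -> 330
REPEAT 2 [
  -- iteration 1/2 --
  FD 18: (0,0) -> (15.588,-9) [heading=330, draw]
  RT 120: heading 330 -> 210
  -- iteration 2/2 --
  FD 18: (15.588,-9) -> (0,-18) [heading=210, draw]
  RT 120: heading 210 -> 90
]
RT 30: heading 90 -> 60
PD: pen down
Final: pos=(0,-18), heading=60, 2 segment(s) drawn

Segment endpoints: x in {0, 15.588}, y in {-18, -9, 0}
xmin=0, ymin=-18, xmax=15.588, ymax=0

Answer: 0 -18 15.588 0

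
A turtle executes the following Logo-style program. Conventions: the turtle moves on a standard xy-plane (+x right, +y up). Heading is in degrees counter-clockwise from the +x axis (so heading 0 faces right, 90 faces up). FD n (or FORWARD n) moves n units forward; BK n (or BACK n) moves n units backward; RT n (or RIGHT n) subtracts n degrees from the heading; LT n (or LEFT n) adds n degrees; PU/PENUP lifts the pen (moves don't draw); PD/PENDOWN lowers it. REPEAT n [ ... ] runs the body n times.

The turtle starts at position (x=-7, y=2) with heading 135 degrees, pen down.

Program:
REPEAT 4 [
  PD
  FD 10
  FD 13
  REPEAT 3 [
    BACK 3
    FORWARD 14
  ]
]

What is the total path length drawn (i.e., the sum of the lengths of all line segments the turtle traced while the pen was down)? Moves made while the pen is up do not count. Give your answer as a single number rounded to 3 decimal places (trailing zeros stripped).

Executing turtle program step by step:
Start: pos=(-7,2), heading=135, pen down
REPEAT 4 [
  -- iteration 1/4 --
  PD: pen down
  FD 10: (-7,2) -> (-14.071,9.071) [heading=135, draw]
  FD 13: (-14.071,9.071) -> (-23.263,18.263) [heading=135, draw]
  REPEAT 3 [
    -- iteration 1/3 --
    BK 3: (-23.263,18.263) -> (-21.142,16.142) [heading=135, draw]
    FD 14: (-21.142,16.142) -> (-31.042,26.042) [heading=135, draw]
    -- iteration 2/3 --
    BK 3: (-31.042,26.042) -> (-28.92,23.92) [heading=135, draw]
    FD 14: (-28.92,23.92) -> (-38.82,33.82) [heading=135, draw]
    -- iteration 3/3 --
    BK 3: (-38.82,33.82) -> (-36.698,31.698) [heading=135, draw]
    FD 14: (-36.698,31.698) -> (-46.598,41.598) [heading=135, draw]
  ]
  -- iteration 2/4 --
  PD: pen down
  FD 10: (-46.598,41.598) -> (-53.669,48.669) [heading=135, draw]
  FD 13: (-53.669,48.669) -> (-62.861,57.861) [heading=135, draw]
  REPEAT 3 [
    -- iteration 1/3 --
    BK 3: (-62.861,57.861) -> (-60.74,55.74) [heading=135, draw]
    FD 14: (-60.74,55.74) -> (-70.64,65.64) [heading=135, draw]
    -- iteration 2/3 --
    BK 3: (-70.64,65.64) -> (-68.518,63.518) [heading=135, draw]
    FD 14: (-68.518,63.518) -> (-78.418,73.418) [heading=135, draw]
    -- iteration 3/3 --
    BK 3: (-78.418,73.418) -> (-76.296,71.296) [heading=135, draw]
    FD 14: (-76.296,71.296) -> (-86.196,81.196) [heading=135, draw]
  ]
  -- iteration 3/4 --
  PD: pen down
  FD 10: (-86.196,81.196) -> (-93.267,88.267) [heading=135, draw]
  FD 13: (-93.267,88.267) -> (-102.459,97.459) [heading=135, draw]
  REPEAT 3 [
    -- iteration 1/3 --
    BK 3: (-102.459,97.459) -> (-100.338,95.338) [heading=135, draw]
    FD 14: (-100.338,95.338) -> (-110.238,105.238) [heading=135, draw]
    -- iteration 2/3 --
    BK 3: (-110.238,105.238) -> (-108.116,103.116) [heading=135, draw]
    FD 14: (-108.116,103.116) -> (-118.016,113.016) [heading=135, draw]
    -- iteration 3/3 --
    BK 3: (-118.016,113.016) -> (-115.894,110.894) [heading=135, draw]
    FD 14: (-115.894,110.894) -> (-125.794,120.794) [heading=135, draw]
  ]
  -- iteration 4/4 --
  PD: pen down
  FD 10: (-125.794,120.794) -> (-132.865,127.865) [heading=135, draw]
  FD 13: (-132.865,127.865) -> (-142.057,137.057) [heading=135, draw]
  REPEAT 3 [
    -- iteration 1/3 --
    BK 3: (-142.057,137.057) -> (-139.936,134.936) [heading=135, draw]
    FD 14: (-139.936,134.936) -> (-149.836,144.836) [heading=135, draw]
    -- iteration 2/3 --
    BK 3: (-149.836,144.836) -> (-147.714,142.714) [heading=135, draw]
    FD 14: (-147.714,142.714) -> (-157.614,152.614) [heading=135, draw]
    -- iteration 3/3 --
    BK 3: (-157.614,152.614) -> (-155.492,150.492) [heading=135, draw]
    FD 14: (-155.492,150.492) -> (-165.392,160.392) [heading=135, draw]
  ]
]
Final: pos=(-165.392,160.392), heading=135, 32 segment(s) drawn

Segment lengths:
  seg 1: (-7,2) -> (-14.071,9.071), length = 10
  seg 2: (-14.071,9.071) -> (-23.263,18.263), length = 13
  seg 3: (-23.263,18.263) -> (-21.142,16.142), length = 3
  seg 4: (-21.142,16.142) -> (-31.042,26.042), length = 14
  seg 5: (-31.042,26.042) -> (-28.92,23.92), length = 3
  seg 6: (-28.92,23.92) -> (-38.82,33.82), length = 14
  seg 7: (-38.82,33.82) -> (-36.698,31.698), length = 3
  seg 8: (-36.698,31.698) -> (-46.598,41.598), length = 14
  seg 9: (-46.598,41.598) -> (-53.669,48.669), length = 10
  seg 10: (-53.669,48.669) -> (-62.861,57.861), length = 13
  seg 11: (-62.861,57.861) -> (-60.74,55.74), length = 3
  seg 12: (-60.74,55.74) -> (-70.64,65.64), length = 14
  seg 13: (-70.64,65.64) -> (-68.518,63.518), length = 3
  seg 14: (-68.518,63.518) -> (-78.418,73.418), length = 14
  seg 15: (-78.418,73.418) -> (-76.296,71.296), length = 3
  seg 16: (-76.296,71.296) -> (-86.196,81.196), length = 14
  seg 17: (-86.196,81.196) -> (-93.267,88.267), length = 10
  seg 18: (-93.267,88.267) -> (-102.459,97.459), length = 13
  seg 19: (-102.459,97.459) -> (-100.338,95.338), length = 3
  seg 20: (-100.338,95.338) -> (-110.238,105.238), length = 14
  seg 21: (-110.238,105.238) -> (-108.116,103.116), length = 3
  seg 22: (-108.116,103.116) -> (-118.016,113.016), length = 14
  seg 23: (-118.016,113.016) -> (-115.894,110.894), length = 3
  seg 24: (-115.894,110.894) -> (-125.794,120.794), length = 14
  seg 25: (-125.794,120.794) -> (-132.865,127.865), length = 10
  seg 26: (-132.865,127.865) -> (-142.057,137.057), length = 13
  seg 27: (-142.057,137.057) -> (-139.936,134.936), length = 3
  seg 28: (-139.936,134.936) -> (-149.836,144.836), length = 14
  seg 29: (-149.836,144.836) -> (-147.714,142.714), length = 3
  seg 30: (-147.714,142.714) -> (-157.614,152.614), length = 14
  seg 31: (-157.614,152.614) -> (-155.492,150.492), length = 3
  seg 32: (-155.492,150.492) -> (-165.392,160.392), length = 14
Total = 296

Answer: 296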